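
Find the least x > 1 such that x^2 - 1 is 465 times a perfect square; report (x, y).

(x, y) = (15871, 736)

First expand sqrt(465) as a continued fraction. With x_i = (sqrt(465) + m_i)/d_i and (m_0, d_0) = (0, 1): a_0 = floor(sqrt(465)) = 21, since 21^2 = 441 <= 465 < 484 = 22^2.
Iterate m_{i+1} = d_i*a_i - m_i, d_{i+1} = (465 - m_{i+1}^2)/d_i, a_{i+1} = floor((a_0 + m_{i+1})/d_{i+1}):
  m_1 = 1*21 - 0 = 21, d_1 = (465 - 21^2)/1 = 24/1 = 24, a_1 = floor((21 + 21)/24) = 1.
  m_2 = 24*1 - 21 = 3, d_2 = (465 - 3^2)/24 = 456/24 = 19, a_2 = floor((21 + 3)/19) = 1.
  m_3 = 19*1 - 3 = 16, d_3 = (465 - 16^2)/19 = 209/19 = 11, a_3 = floor((21 + 16)/11) = 3.
  m_4 = 11*3 - 16 = 17, d_4 = (465 - 17^2)/11 = 176/11 = 16, a_4 = floor((21 + 17)/16) = 2.
  m_5 = 16*2 - 17 = 15, d_5 = (465 - 15^2)/16 = 240/16 = 15, a_5 = floor((21 + 15)/15) = 2.
  m_6 = 15*2 - 15 = 15, d_6 = (465 - 15^2)/15 = 240/15 = 16, a_6 = floor((21 + 15)/16) = 2.
  m_7 = 16*2 - 15 = 17, d_7 = (465 - 17^2)/16 = 176/16 = 11, a_7 = floor((21 + 17)/11) = 3.
  m_8 = 11*3 - 17 = 16, d_8 = (465 - 16^2)/11 = 209/11 = 19, a_8 = floor((21 + 16)/19) = 1.
  m_9 = 19*1 - 16 = 3, d_9 = (465 - 3^2)/19 = 456/19 = 24, a_9 = floor((21 + 3)/24) = 1.
  m_10 = 24*1 - 3 = 21, d_10 = (465 - 21^2)/24 = 24/24 = 1, a_10 = floor((21 + 21)/1) = 42.
  m_11 = 1*42 - 21 = 21, d_11 = (465 - 21^2)/1 = 24/1 = 24: (m_11, d_11) = (m_1, d_1) = (21, 24), so from here the quotients repeat a_1, ..., a_10; the period length is 10.
So sqrt(465) = [21; (1, 1, 3, 2, 2, 2, 3, 1, 1, 42)] with period length k = 10.
k is even, so the fundamental solution of x^2 - 465y^2 = 1 is (p_{k-1}, q_{k-1}) = (p_9, q_9); compute convergents through index 9.
Convergents (p_i = a_i*p_{i-1} + p_{i-2}, q_i = a_i*q_{i-1} + q_{i-2} with p_{-2}=0, p_{-1}=1, q_{-2}=1, q_{-1}=0):
  i=0: a_0=21, p_0 = 21*1 + 0 = 21, q_0 = 21*0 + 1 = 1.
  i=1: a_1=1, p_1 = 1*21 + 1 = 22, q_1 = 1*1 + 0 = 1.
  i=2: a_2=1, p_2 = 1*22 + 21 = 43, q_2 = 1*1 + 1 = 2.
  i=3: a_3=3, p_3 = 3*43 + 22 = 151, q_3 = 3*2 + 1 = 7.
  i=4: a_4=2, p_4 = 2*151 + 43 = 345, q_4 = 2*7 + 2 = 16.
  i=5: a_5=2, p_5 = 2*345 + 151 = 841, q_5 = 2*16 + 7 = 39.
  i=6: a_6=2, p_6 = 2*841 + 345 = 2027, q_6 = 2*39 + 16 = 94.
  i=7: a_7=3, p_7 = 3*2027 + 841 = 6922, q_7 = 3*94 + 39 = 321.
  i=8: a_8=1, p_8 = 1*6922 + 2027 = 8949, q_8 = 1*321 + 94 = 415.
  i=9: a_9=1, p_9 = 1*8949 + 6922 = 15871, q_9 = 1*415 + 321 = 736.
Check: 15871^2 - 465*736^2 = 251888641 - 251888640 = 1, so (x, y) = (15871, 736) solves the equation, and by the theorem it is the least positive solution.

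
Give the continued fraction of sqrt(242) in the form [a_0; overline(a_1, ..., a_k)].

Write x_i = (sqrt(242) + m_i)/d_i with (m_0, d_0) = (0, 1). a_0 = floor(sqrt(242)) = 15, since 15^2 = 225 <= 242 < 256 = 16^2.
Iterate m_{i+1} = d_i*a_i - m_i, d_{i+1} = (242 - m_{i+1}^2)/d_i, a_{i+1} = floor((a_0 + m_{i+1})/d_{i+1}):
  m_1 = 1*15 - 0 = 15, d_1 = (242 - 15^2)/1 = 17/1 = 17, a_1 = floor((15 + 15)/17) = 1.
  m_2 = 17*1 - 15 = 2, d_2 = (242 - 2^2)/17 = 238/17 = 14, a_2 = floor((15 + 2)/14) = 1.
  m_3 = 14*1 - 2 = 12, d_3 = (242 - 12^2)/14 = 98/14 = 7, a_3 = floor((15 + 12)/7) = 3.
  m_4 = 7*3 - 12 = 9, d_4 = (242 - 9^2)/7 = 161/7 = 23, a_4 = floor((15 + 9)/23) = 1.
  m_5 = 23*1 - 9 = 14, d_5 = (242 - 14^2)/23 = 46/23 = 2, a_5 = floor((15 + 14)/2) = 14.
  m_6 = 2*14 - 14 = 14, d_6 = (242 - 14^2)/2 = 46/2 = 23, a_6 = floor((15 + 14)/23) = 1.
  m_7 = 23*1 - 14 = 9, d_7 = (242 - 9^2)/23 = 161/23 = 7, a_7 = floor((15 + 9)/7) = 3.
  m_8 = 7*3 - 9 = 12, d_8 = (242 - 12^2)/7 = 98/7 = 14, a_8 = floor((15 + 12)/14) = 1.
  m_9 = 14*1 - 12 = 2, d_9 = (242 - 2^2)/14 = 238/14 = 17, a_9 = floor((15 + 2)/17) = 1.
  m_10 = 17*1 - 2 = 15, d_10 = (242 - 15^2)/17 = 17/17 = 1, a_10 = floor((15 + 15)/1) = 30.
  m_11 = 1*30 - 15 = 15, d_11 = (242 - 15^2)/1 = 17/1 = 17: (m_11, d_11) = (m_1, d_1) = (15, 17), so from here the quotients repeat a_1, ..., a_10; the period length is 10.
Hence the expansion of sqrt(242) is a_0 = 15 followed by the repeating block 1, 1, 3, 1, 14, 1, 3, 1, 1, 30 (period 10).

[15; overline(1, 1, 3, 1, 14, 1, 3, 1, 1, 30)]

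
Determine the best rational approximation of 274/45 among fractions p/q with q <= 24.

140/23

Expand x = 274/45 as a continued fraction with the Euclidean algorithm:
  274 = 6*45 + 4, so a_0 = 6.
  45 = 11*4 + 1, so a_1 = 11.
  4 = 4*1 + 0, so a_2 = 4.
so x = [6; 11, 4].
Convergents (p_i = a_i*p_{i-1} + p_{i-2}, q_i = a_i*q_{i-1} + q_{i-2} with p_{-2}=0, p_{-1}=1, q_{-2}=1, q_{-1}=0), until the denominator exceeds 24:
  i=0: a_0=6, p_0 = 6*1 + 0 = 6, q_0 = 6*0 + 1 = 1.
  i=1: a_1=11, p_1 = 11*6 + 1 = 67, q_1 = 11*1 + 0 = 11.
  i=2: a_2=4, p_2 = 4*67 + 6 = 274, q_2 = 4*11 + 1 = 45.
q_2 = 45 > 24, so the last convergent with denominator <= 24 is p_1/q_1 = 67/11.
The closest fraction with denominator <= 24 is either p_1/q_1 or the intermediate fraction (k*p_1 + p_0)/(k*q_1 + q_0) with the largest k >= 1 whose denominator stays <= 24; these approach x as k grows, and every other convergent or intermediate fraction in range is farther away.
Largest k: floor((24 - q_0)/q_1) = floor((24 - 1)/11) = 2.
That gives (2*67 + 6)/(2*11 + 1) = 140/23.
Compare the errors: |x - 67/11| = |274*11 - 67*45|/(45*11) = 1/495, and |x - 140/23| = |274*23 - 140*45|/(45*23) = 2/1035.
Cross-multiplying, 2*495 = 990 < 1035 = 1*1035, so 2/1035 is smaller: the intermediate fraction 140/23 is closer to x than 67/11.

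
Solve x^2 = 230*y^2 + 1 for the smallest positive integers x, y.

First expand sqrt(230) as a continued fraction. With x_i = (sqrt(230) + m_i)/d_i and (m_0, d_0) = (0, 1): a_0 = floor(sqrt(230)) = 15, since 15^2 = 225 <= 230 < 256 = 16^2.
Iterate m_{i+1} = d_i*a_i - m_i, d_{i+1} = (230 - m_{i+1}^2)/d_i, a_{i+1} = floor((a_0 + m_{i+1})/d_{i+1}):
  m_1 = 1*15 - 0 = 15, d_1 = (230 - 15^2)/1 = 5/1 = 5, a_1 = floor((15 + 15)/5) = 6.
  m_2 = 5*6 - 15 = 15, d_2 = (230 - 15^2)/5 = 5/5 = 1, a_2 = floor((15 + 15)/1) = 30.
  m_3 = 1*30 - 15 = 15, d_3 = (230 - 15^2)/1 = 5/1 = 5: (m_3, d_3) = (m_1, d_1) = (15, 5), so from here the quotients repeat a_1, a_2; the period length is 2.
So sqrt(230) = [15; (6, 30)] with period length k = 2.
k is even, so the fundamental solution of x^2 - 230y^2 = 1 is (p_{k-1}, q_{k-1}) = (p_1, q_1); compute convergents through index 1.
Convergents (p_i = a_i*p_{i-1} + p_{i-2}, q_i = a_i*q_{i-1} + q_{i-2} with p_{-2}=0, p_{-1}=1, q_{-2}=1, q_{-1}=0):
  i=0: a_0=15, p_0 = 15*1 + 0 = 15, q_0 = 15*0 + 1 = 1.
  i=1: a_1=6, p_1 = 6*15 + 1 = 91, q_1 = 6*1 + 0 = 6.
Check: 91^2 - 230*6^2 = 8281 - 8280 = 1, so (x, y) = (91, 6) solves the equation, and by the theorem it is the least positive solution.

(x, y) = (91, 6)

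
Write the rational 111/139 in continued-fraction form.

Run the Euclidean algorithm on 111 and 139; the successive quotients are the partial quotients a_0, a_1, ... (each step inverts the fractional part left over by the previous one):
  111 = 0*139 + 111, so a_0 = 0.
  139 = 1*111 + 28, so a_1 = 1.
  111 = 3*28 + 27, so a_2 = 3.
  28 = 1*27 + 1, so a_3 = 1.
  27 = 27*1 + 0, so a_4 = 27.
The remainder reaches 0 after 5 divisions, so the expansion has 5 partial quotients, read off in order.

[0; 1, 3, 1, 27]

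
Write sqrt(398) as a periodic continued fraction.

Write x_i = (sqrt(398) + m_i)/d_i with (m_0, d_0) = (0, 1). a_0 = floor(sqrt(398)) = 19, since 19^2 = 361 <= 398 < 400 = 20^2.
Iterate m_{i+1} = d_i*a_i - m_i, d_{i+1} = (398 - m_{i+1}^2)/d_i, a_{i+1} = floor((a_0 + m_{i+1})/d_{i+1}):
  m_1 = 1*19 - 0 = 19, d_1 = (398 - 19^2)/1 = 37/1 = 37, a_1 = floor((19 + 19)/37) = 1.
  m_2 = 37*1 - 19 = 18, d_2 = (398 - 18^2)/37 = 74/37 = 2, a_2 = floor((19 + 18)/2) = 18.
  m_3 = 2*18 - 18 = 18, d_3 = (398 - 18^2)/2 = 74/2 = 37, a_3 = floor((19 + 18)/37) = 1.
  m_4 = 37*1 - 18 = 19, d_4 = (398 - 19^2)/37 = 37/37 = 1, a_4 = floor((19 + 19)/1) = 38.
  m_5 = 1*38 - 19 = 19, d_5 = (398 - 19^2)/1 = 37/1 = 37: (m_5, d_5) = (m_1, d_1) = (19, 37), so from here the quotients repeat a_1, ..., a_4; the period length is 4.
Hence the expansion of sqrt(398) is a_0 = 19 followed by the repeating block 1, 18, 1, 38 (period 4).

[19; (1, 18, 1, 38)]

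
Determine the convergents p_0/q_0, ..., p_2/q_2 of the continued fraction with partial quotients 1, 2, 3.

1/1, 3/2, 10/7

Using the convergent recurrence p_i = a_i*p_{i-1} + p_{i-2}, q_i = a_i*q_{i-1} + q_{i-2} with p_{-2}=0, p_{-1}=1, q_{-2}=1, q_{-1}=0:
  i=0: a_0=1, p_0 = 1*1 + 0 = 1, q_0 = 1*0 + 1 = 1.
  i=1: a_1=2, p_1 = 2*1 + 1 = 3, q_1 = 2*1 + 0 = 2.
  i=2: a_2=3, p_2 = 3*3 + 1 = 10, q_2 = 3*2 + 1 = 7.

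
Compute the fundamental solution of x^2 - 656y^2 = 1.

First expand sqrt(656) as a continued fraction. With x_i = (sqrt(656) + m_i)/d_i and (m_0, d_0) = (0, 1): a_0 = floor(sqrt(656)) = 25, since 25^2 = 625 <= 656 < 676 = 26^2.
Iterate m_{i+1} = d_i*a_i - m_i, d_{i+1} = (656 - m_{i+1}^2)/d_i, a_{i+1} = floor((a_0 + m_{i+1})/d_{i+1}):
  m_1 = 1*25 - 0 = 25, d_1 = (656 - 25^2)/1 = 31/1 = 31, a_1 = floor((25 + 25)/31) = 1.
  m_2 = 31*1 - 25 = 6, d_2 = (656 - 6^2)/31 = 620/31 = 20, a_2 = floor((25 + 6)/20) = 1.
  m_3 = 20*1 - 6 = 14, d_3 = (656 - 14^2)/20 = 460/20 = 23, a_3 = floor((25 + 14)/23) = 1.
  m_4 = 23*1 - 14 = 9, d_4 = (656 - 9^2)/23 = 575/23 = 25, a_4 = floor((25 + 9)/25) = 1.
  m_5 = 25*1 - 9 = 16, d_5 = (656 - 16^2)/25 = 400/25 = 16, a_5 = floor((25 + 16)/16) = 2.
  m_6 = 16*2 - 16 = 16, d_6 = (656 - 16^2)/16 = 400/16 = 25, a_6 = floor((25 + 16)/25) = 1.
  m_7 = 25*1 - 16 = 9, d_7 = (656 - 9^2)/25 = 575/25 = 23, a_7 = floor((25 + 9)/23) = 1.
  m_8 = 23*1 - 9 = 14, d_8 = (656 - 14^2)/23 = 460/23 = 20, a_8 = floor((25 + 14)/20) = 1.
  m_9 = 20*1 - 14 = 6, d_9 = (656 - 6^2)/20 = 620/20 = 31, a_9 = floor((25 + 6)/31) = 1.
  m_10 = 31*1 - 6 = 25, d_10 = (656 - 25^2)/31 = 31/31 = 1, a_10 = floor((25 + 25)/1) = 50.
  m_11 = 1*50 - 25 = 25, d_11 = (656 - 25^2)/1 = 31/1 = 31: (m_11, d_11) = (m_1, d_1) = (25, 31), so from here the quotients repeat a_1, ..., a_10; the period length is 10.
So sqrt(656) = [25; (1, 1, 1, 1, 2, 1, 1, 1, 1, 50)] with period length k = 10.
k is even, so the fundamental solution of x^2 - 656y^2 = 1 is (p_{k-1}, q_{k-1}) = (p_9, q_9); compute convergents through index 9.
Convergents (p_i = a_i*p_{i-1} + p_{i-2}, q_i = a_i*q_{i-1} + q_{i-2} with p_{-2}=0, p_{-1}=1, q_{-2}=1, q_{-1}=0):
  i=0: a_0=25, p_0 = 25*1 + 0 = 25, q_0 = 25*0 + 1 = 1.
  i=1: a_1=1, p_1 = 1*25 + 1 = 26, q_1 = 1*1 + 0 = 1.
  i=2: a_2=1, p_2 = 1*26 + 25 = 51, q_2 = 1*1 + 1 = 2.
  i=3: a_3=1, p_3 = 1*51 + 26 = 77, q_3 = 1*2 + 1 = 3.
  i=4: a_4=1, p_4 = 1*77 + 51 = 128, q_4 = 1*3 + 2 = 5.
  i=5: a_5=2, p_5 = 2*128 + 77 = 333, q_5 = 2*5 + 3 = 13.
  i=6: a_6=1, p_6 = 1*333 + 128 = 461, q_6 = 1*13 + 5 = 18.
  i=7: a_7=1, p_7 = 1*461 + 333 = 794, q_7 = 1*18 + 13 = 31.
  i=8: a_8=1, p_8 = 1*794 + 461 = 1255, q_8 = 1*31 + 18 = 49.
  i=9: a_9=1, p_9 = 1*1255 + 794 = 2049, q_9 = 1*49 + 31 = 80.
Check: 2049^2 - 656*80^2 = 4198401 - 4198400 = 1, so (x, y) = (2049, 80) solves the equation, and by the theorem it is the least positive solution.

(x, y) = (2049, 80)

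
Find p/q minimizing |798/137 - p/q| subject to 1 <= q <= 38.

134/23

Expand x = 798/137 as a continued fraction with the Euclidean algorithm:
  798 = 5*137 + 113, so a_0 = 5.
  137 = 1*113 + 24, so a_1 = 1.
  113 = 4*24 + 17, so a_2 = 4.
  24 = 1*17 + 7, so a_3 = 1.
  17 = 2*7 + 3, so a_4 = 2.
  7 = 2*3 + 1, so a_5 = 2.
  3 = 3*1 + 0, so a_6 = 3.
so x = [5; 1, 4, 1, 2, 2, 3].
Convergents (p_i = a_i*p_{i-1} + p_{i-2}, q_i = a_i*q_{i-1} + q_{i-2} with p_{-2}=0, p_{-1}=1, q_{-2}=1, q_{-1}=0), until the denominator exceeds 38:
  i=0: a_0=5, p_0 = 5*1 + 0 = 5, q_0 = 5*0 + 1 = 1.
  i=1: a_1=1, p_1 = 1*5 + 1 = 6, q_1 = 1*1 + 0 = 1.
  i=2: a_2=4, p_2 = 4*6 + 5 = 29, q_2 = 4*1 + 1 = 5.
  i=3: a_3=1, p_3 = 1*29 + 6 = 35, q_3 = 1*5 + 1 = 6.
  i=4: a_4=2, p_4 = 2*35 + 29 = 99, q_4 = 2*6 + 5 = 17.
  i=5: a_5=2, p_5 = 2*99 + 35 = 233, q_5 = 2*17 + 6 = 40.
q_5 = 40 > 38, so the last convergent with denominator <= 38 is p_4/q_4 = 99/17.
The closest fraction with denominator <= 38 is either p_4/q_4 or the intermediate fraction (k*p_4 + p_3)/(k*q_4 + q_3) with the largest k >= 1 whose denominator stays <= 38; these approach x as k grows, and every other convergent or intermediate fraction in range is farther away.
Largest k: floor((38 - q_3)/q_4) = floor((38 - 6)/17) = 1.
That gives (1*99 + 35)/(1*17 + 6) = 134/23.
Compare the errors: |x - 99/17| = |798*17 - 99*137|/(137*17) = 3/2329, and |x - 134/23| = |798*23 - 134*137|/(137*23) = 4/3151.
Cross-multiplying, 4*2329 = 9316 < 9453 = 3*3151, so 4/3151 is smaller: the intermediate fraction 134/23 is closer to x than 99/17.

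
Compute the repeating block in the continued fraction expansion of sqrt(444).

Write x_i = (sqrt(444) + m_i)/d_i with (m_0, d_0) = (0, 1). a_0 = floor(sqrt(444)) = 21, since 21^2 = 441 <= 444 < 484 = 22^2.
Iterate m_{i+1} = d_i*a_i - m_i, d_{i+1} = (444 - m_{i+1}^2)/d_i, a_{i+1} = floor((a_0 + m_{i+1})/d_{i+1}):
  m_1 = 1*21 - 0 = 21, d_1 = (444 - 21^2)/1 = 3/1 = 3, a_1 = floor((21 + 21)/3) = 14.
  m_2 = 3*14 - 21 = 21, d_2 = (444 - 21^2)/3 = 3/3 = 1, a_2 = floor((21 + 21)/1) = 42.
  m_3 = 1*42 - 21 = 21, d_3 = (444 - 21^2)/1 = 3/1 = 3: (m_3, d_3) = (m_1, d_1) = (21, 3), so from here the quotients repeat a_1, a_2; the period length is 2.
Hence the expansion of sqrt(444) is a_0 = 21 followed by the repeating block 14, 42 (period 2).

[21; (14, 42)]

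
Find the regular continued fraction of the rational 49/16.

[3; 16]

Run the Euclidean algorithm on 49 and 16; the successive quotients are the partial quotients a_0, a_1, ... (each step inverts the fractional part left over by the previous one):
  49 = 3*16 + 1, so a_0 = 3.
  16 = 16*1 + 0, so a_1 = 16.
The remainder reaches 0 after 2 divisions, so the expansion has 2 partial quotients, read off in order.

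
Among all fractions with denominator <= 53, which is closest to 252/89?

Expand x = 252/89 as a continued fraction with the Euclidean algorithm:
  252 = 2*89 + 74, so a_0 = 2.
  89 = 1*74 + 15, so a_1 = 1.
  74 = 4*15 + 14, so a_2 = 4.
  15 = 1*14 + 1, so a_3 = 1.
  14 = 14*1 + 0, so a_4 = 14.
so x = [2; 1, 4, 1, 14].
Convergents (p_i = a_i*p_{i-1} + p_{i-2}, q_i = a_i*q_{i-1} + q_{i-2} with p_{-2}=0, p_{-1}=1, q_{-2}=1, q_{-1}=0), until the denominator exceeds 53:
  i=0: a_0=2, p_0 = 2*1 + 0 = 2, q_0 = 2*0 + 1 = 1.
  i=1: a_1=1, p_1 = 1*2 + 1 = 3, q_1 = 1*1 + 0 = 1.
  i=2: a_2=4, p_2 = 4*3 + 2 = 14, q_2 = 4*1 + 1 = 5.
  i=3: a_3=1, p_3 = 1*14 + 3 = 17, q_3 = 1*5 + 1 = 6.
  i=4: a_4=14, p_4 = 14*17 + 14 = 252, q_4 = 14*6 + 5 = 89.
q_4 = 89 > 53, so the last convergent with denominator <= 53 is p_3/q_3 = 17/6.
The closest fraction with denominator <= 53 is either p_3/q_3 or the intermediate fraction (k*p_3 + p_2)/(k*q_3 + q_2) with the largest k >= 1 whose denominator stays <= 53; these approach x as k grows, and every other convergent or intermediate fraction in range is farther away.
Largest k: floor((53 - q_2)/q_3) = floor((53 - 5)/6) = 8.
That gives (8*17 + 14)/(8*6 + 5) = 150/53.
Compare the errors: |x - 17/6| = |252*6 - 17*89|/(89*6) = 1/534, and |x - 150/53| = |252*53 - 150*89|/(89*53) = 6/4717.
Cross-multiplying, 6*534 = 3204 < 4717 = 1*4717, so 6/4717 is smaller: the intermediate fraction 150/53 is closer to x than 17/6.

150/53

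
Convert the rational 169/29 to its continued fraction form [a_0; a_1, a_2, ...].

Run the Euclidean algorithm on 169 and 29; the successive quotients are the partial quotients a_0, a_1, ... (each step inverts the fractional part left over by the previous one):
  169 = 5*29 + 24, so a_0 = 5.
  29 = 1*24 + 5, so a_1 = 1.
  24 = 4*5 + 4, so a_2 = 4.
  5 = 1*4 + 1, so a_3 = 1.
  4 = 4*1 + 0, so a_4 = 4.
The remainder reaches 0 after 5 divisions, so the expansion has 5 partial quotients, read off in order.

[5; 1, 4, 1, 4]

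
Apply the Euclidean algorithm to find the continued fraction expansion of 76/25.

Run the Euclidean algorithm on 76 and 25; the successive quotients are the partial quotients a_0, a_1, ... (each step inverts the fractional part left over by the previous one):
  76 = 3*25 + 1, so a_0 = 3.
  25 = 25*1 + 0, so a_1 = 25.
The remainder reaches 0 after 2 divisions, so the expansion has 2 partial quotients, read off in order.

[3; 25]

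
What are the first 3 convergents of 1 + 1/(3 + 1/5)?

1/1, 4/3, 21/16

Using the convergent recurrence p_i = a_i*p_{i-1} + p_{i-2}, q_i = a_i*q_{i-1} + q_{i-2} with p_{-2}=0, p_{-1}=1, q_{-2}=1, q_{-1}=0:
  i=0: a_0=1, p_0 = 1*1 + 0 = 1, q_0 = 1*0 + 1 = 1.
  i=1: a_1=3, p_1 = 3*1 + 1 = 4, q_1 = 3*1 + 0 = 3.
  i=2: a_2=5, p_2 = 5*4 + 1 = 21, q_2 = 5*3 + 1 = 16.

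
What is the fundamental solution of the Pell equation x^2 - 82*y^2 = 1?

First expand sqrt(82) as a continued fraction. With x_i = (sqrt(82) + m_i)/d_i and (m_0, d_0) = (0, 1): a_0 = floor(sqrt(82)) = 9, since 9^2 = 81 <= 82 < 100 = 10^2.
Iterate m_{i+1} = d_i*a_i - m_i, d_{i+1} = (82 - m_{i+1}^2)/d_i, a_{i+1} = floor((a_0 + m_{i+1})/d_{i+1}):
  m_1 = 1*9 - 0 = 9, d_1 = (82 - 9^2)/1 = 1/1 = 1, a_1 = floor((9 + 9)/1) = 18.
  m_2 = 1*18 - 9 = 9, d_2 = (82 - 9^2)/1 = 1/1 = 1: (m_2, d_2) = (m_1, d_1) = (9, 1), so from here the quotient a_1 repeats; the period length is 1.
So sqrt(82) = [9; (18)] with period length k = 1.
k is odd, so (p_{k-1}, q_{k-1}) only solves x^2 - 82y^2 = -1 and the fundamental solution of x^2 - 82y^2 = 1 is (p_{2k-1}, q_{2k-1}) = (p_1, q_1); compute convergents through index 1, running through the period twice.
Convergents (p_i = a_i*p_{i-1} + p_{i-2}, q_i = a_i*q_{i-1} + q_{i-2} with p_{-2}=0, p_{-1}=1, q_{-2}=1, q_{-1}=0):
  i=0: a_0=9, p_0 = 9*1 + 0 = 9, q_0 = 9*0 + 1 = 1.
  i=1: a_1=18, p_1 = 18*9 + 1 = 163, q_1 = 18*1 + 0 = 18.
Indeed p_0^2 - 82*q_0^2 = 81 - 82 = -1, not +1.
Check: 163^2 - 82*18^2 = 26569 - 26568 = 1, so (x, y) = (163, 18) solves the equation, and by the theorem it is the least positive solution.

(x, y) = (163, 18)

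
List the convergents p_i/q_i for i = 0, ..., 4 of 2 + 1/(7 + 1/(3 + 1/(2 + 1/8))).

Using the convergent recurrence p_i = a_i*p_{i-1} + p_{i-2}, q_i = a_i*q_{i-1} + q_{i-2} with p_{-2}=0, p_{-1}=1, q_{-2}=1, q_{-1}=0:
  i=0: a_0=2, p_0 = 2*1 + 0 = 2, q_0 = 2*0 + 1 = 1.
  i=1: a_1=7, p_1 = 7*2 + 1 = 15, q_1 = 7*1 + 0 = 7.
  i=2: a_2=3, p_2 = 3*15 + 2 = 47, q_2 = 3*7 + 1 = 22.
  i=3: a_3=2, p_3 = 2*47 + 15 = 109, q_3 = 2*22 + 7 = 51.
  i=4: a_4=8, p_4 = 8*109 + 47 = 919, q_4 = 8*51 + 22 = 430.

2/1, 15/7, 47/22, 109/51, 919/430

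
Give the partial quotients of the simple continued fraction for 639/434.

Run the Euclidean algorithm on 639 and 434; the successive quotients are the partial quotients a_0, a_1, ... (each step inverts the fractional part left over by the previous one):
  639 = 1*434 + 205, so a_0 = 1.
  434 = 2*205 + 24, so a_1 = 2.
  205 = 8*24 + 13, so a_2 = 8.
  24 = 1*13 + 11, so a_3 = 1.
  13 = 1*11 + 2, so a_4 = 1.
  11 = 5*2 + 1, so a_5 = 5.
  2 = 2*1 + 0, so a_6 = 2.
The remainder reaches 0 after 7 divisions, so the expansion has 7 partial quotients, read off in order.

[1; 2, 8, 1, 1, 5, 2]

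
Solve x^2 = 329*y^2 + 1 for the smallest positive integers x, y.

First expand sqrt(329) as a continued fraction. With x_i = (sqrt(329) + m_i)/d_i and (m_0, d_0) = (0, 1): a_0 = floor(sqrt(329)) = 18, since 18^2 = 324 <= 329 < 361 = 19^2.
Iterate m_{i+1} = d_i*a_i - m_i, d_{i+1} = (329 - m_{i+1}^2)/d_i, a_{i+1} = floor((a_0 + m_{i+1})/d_{i+1}):
  m_1 = 1*18 - 0 = 18, d_1 = (329 - 18^2)/1 = 5/1 = 5, a_1 = floor((18 + 18)/5) = 7.
  m_2 = 5*7 - 18 = 17, d_2 = (329 - 17^2)/5 = 40/5 = 8, a_2 = floor((18 + 17)/8) = 4.
  m_3 = 8*4 - 17 = 15, d_3 = (329 - 15^2)/8 = 104/8 = 13, a_3 = floor((18 + 15)/13) = 2.
  m_4 = 13*2 - 15 = 11, d_4 = (329 - 11^2)/13 = 208/13 = 16, a_4 = floor((18 + 11)/16) = 1.
  m_5 = 16*1 - 11 = 5, d_5 = (329 - 5^2)/16 = 304/16 = 19, a_5 = floor((18 + 5)/19) = 1.
  m_6 = 19*1 - 5 = 14, d_6 = (329 - 14^2)/19 = 133/19 = 7, a_6 = floor((18 + 14)/7) = 4.
  m_7 = 7*4 - 14 = 14, d_7 = (329 - 14^2)/7 = 133/7 = 19, a_7 = floor((18 + 14)/19) = 1.
  m_8 = 19*1 - 14 = 5, d_8 = (329 - 5^2)/19 = 304/19 = 16, a_8 = floor((18 + 5)/16) = 1.
  m_9 = 16*1 - 5 = 11, d_9 = (329 - 11^2)/16 = 208/16 = 13, a_9 = floor((18 + 11)/13) = 2.
  m_10 = 13*2 - 11 = 15, d_10 = (329 - 15^2)/13 = 104/13 = 8, a_10 = floor((18 + 15)/8) = 4.
  m_11 = 8*4 - 15 = 17, d_11 = (329 - 17^2)/8 = 40/8 = 5, a_11 = floor((18 + 17)/5) = 7.
  m_12 = 5*7 - 17 = 18, d_12 = (329 - 18^2)/5 = 5/5 = 1, a_12 = floor((18 + 18)/1) = 36.
  m_13 = 1*36 - 18 = 18, d_13 = (329 - 18^2)/1 = 5/1 = 5: (m_13, d_13) = (m_1, d_1) = (18, 5), so from here the quotients repeat a_1, ..., a_12; the period length is 12.
So sqrt(329) = [18; (7, 4, 2, 1, 1, 4, 1, 1, 2, 4, 7, 36)] with period length k = 12.
k is even, so the fundamental solution of x^2 - 329y^2 = 1 is (p_{k-1}, q_{k-1}) = (p_11, q_11); compute convergents through index 11.
Convergents (p_i = a_i*p_{i-1} + p_{i-2}, q_i = a_i*q_{i-1} + q_{i-2} with p_{-2}=0, p_{-1}=1, q_{-2}=1, q_{-1}=0):
  i=0: a_0=18, p_0 = 18*1 + 0 = 18, q_0 = 18*0 + 1 = 1.
  i=1: a_1=7, p_1 = 7*18 + 1 = 127, q_1 = 7*1 + 0 = 7.
  i=2: a_2=4, p_2 = 4*127 + 18 = 526, q_2 = 4*7 + 1 = 29.
  i=3: a_3=2, p_3 = 2*526 + 127 = 1179, q_3 = 2*29 + 7 = 65.
  i=4: a_4=1, p_4 = 1*1179 + 526 = 1705, q_4 = 1*65 + 29 = 94.
  i=5: a_5=1, p_5 = 1*1705 + 1179 = 2884, q_5 = 1*94 + 65 = 159.
  i=6: a_6=4, p_6 = 4*2884 + 1705 = 13241, q_6 = 4*159 + 94 = 730.
  i=7: a_7=1, p_7 = 1*13241 + 2884 = 16125, q_7 = 1*730 + 159 = 889.
  i=8: a_8=1, p_8 = 1*16125 + 13241 = 29366, q_8 = 1*889 + 730 = 1619.
  i=9: a_9=2, p_9 = 2*29366 + 16125 = 74857, q_9 = 2*1619 + 889 = 4127.
  i=10: a_10=4, p_10 = 4*74857 + 29366 = 328794, q_10 = 4*4127 + 1619 = 18127.
  i=11: a_11=7, p_11 = 7*328794 + 74857 = 2376415, q_11 = 7*18127 + 4127 = 131016.
Check: 2376415^2 - 329*131016^2 = 5647348252225 - 5647348252224 = 1, so (x, y) = (2376415, 131016) solves the equation, and by the theorem it is the least positive solution.

(x, y) = (2376415, 131016)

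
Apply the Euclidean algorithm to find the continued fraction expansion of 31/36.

Run the Euclidean algorithm on 31 and 36; the successive quotients are the partial quotients a_0, a_1, ... (each step inverts the fractional part left over by the previous one):
  31 = 0*36 + 31, so a_0 = 0.
  36 = 1*31 + 5, so a_1 = 1.
  31 = 6*5 + 1, so a_2 = 6.
  5 = 5*1 + 0, so a_3 = 5.
The remainder reaches 0 after 4 divisions, so the expansion has 4 partial quotients, read off in order.

[0; 1, 6, 5]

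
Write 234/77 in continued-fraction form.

Run the Euclidean algorithm on 234 and 77; the successive quotients are the partial quotients a_0, a_1, ... (each step inverts the fractional part left over by the previous one):
  234 = 3*77 + 3, so a_0 = 3.
  77 = 25*3 + 2, so a_1 = 25.
  3 = 1*2 + 1, so a_2 = 1.
  2 = 2*1 + 0, so a_3 = 2.
The remainder reaches 0 after 4 divisions, so the expansion has 4 partial quotients, read off in order.

[3; 25, 1, 2]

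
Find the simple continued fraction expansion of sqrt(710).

[26; (1, 1, 1, 4, 1, 1, 1, 52)]

Write x_i = (sqrt(710) + m_i)/d_i with (m_0, d_0) = (0, 1). a_0 = floor(sqrt(710)) = 26, since 26^2 = 676 <= 710 < 729 = 27^2.
Iterate m_{i+1} = d_i*a_i - m_i, d_{i+1} = (710 - m_{i+1}^2)/d_i, a_{i+1} = floor((a_0 + m_{i+1})/d_{i+1}):
  m_1 = 1*26 - 0 = 26, d_1 = (710 - 26^2)/1 = 34/1 = 34, a_1 = floor((26 + 26)/34) = 1.
  m_2 = 34*1 - 26 = 8, d_2 = (710 - 8^2)/34 = 646/34 = 19, a_2 = floor((26 + 8)/19) = 1.
  m_3 = 19*1 - 8 = 11, d_3 = (710 - 11^2)/19 = 589/19 = 31, a_3 = floor((26 + 11)/31) = 1.
  m_4 = 31*1 - 11 = 20, d_4 = (710 - 20^2)/31 = 310/31 = 10, a_4 = floor((26 + 20)/10) = 4.
  m_5 = 10*4 - 20 = 20, d_5 = (710 - 20^2)/10 = 310/10 = 31, a_5 = floor((26 + 20)/31) = 1.
  m_6 = 31*1 - 20 = 11, d_6 = (710 - 11^2)/31 = 589/31 = 19, a_6 = floor((26 + 11)/19) = 1.
  m_7 = 19*1 - 11 = 8, d_7 = (710 - 8^2)/19 = 646/19 = 34, a_7 = floor((26 + 8)/34) = 1.
  m_8 = 34*1 - 8 = 26, d_8 = (710 - 26^2)/34 = 34/34 = 1, a_8 = floor((26 + 26)/1) = 52.
  m_9 = 1*52 - 26 = 26, d_9 = (710 - 26^2)/1 = 34/1 = 34: (m_9, d_9) = (m_1, d_1) = (26, 34), so from here the quotients repeat a_1, ..., a_8; the period length is 8.
Hence the expansion of sqrt(710) is a_0 = 26 followed by the repeating block 1, 1, 1, 4, 1, 1, 1, 52 (period 8).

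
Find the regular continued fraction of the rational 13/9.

[1; 2, 4]

Run the Euclidean algorithm on 13 and 9; the successive quotients are the partial quotients a_0, a_1, ... (each step inverts the fractional part left over by the previous one):
  13 = 1*9 + 4, so a_0 = 1.
  9 = 2*4 + 1, so a_1 = 2.
  4 = 4*1 + 0, so a_2 = 4.
The remainder reaches 0 after 3 divisions, so the expansion has 3 partial quotients, read off in order.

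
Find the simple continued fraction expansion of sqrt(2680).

Write x_i = (sqrt(2680) + m_i)/d_i with (m_0, d_0) = (0, 1). a_0 = floor(sqrt(2680)) = 51, since 51^2 = 2601 <= 2680 < 2704 = 52^2.
Iterate m_{i+1} = d_i*a_i - m_i, d_{i+1} = (2680 - m_{i+1}^2)/d_i, a_{i+1} = floor((a_0 + m_{i+1})/d_{i+1}):
  m_1 = 1*51 - 0 = 51, d_1 = (2680 - 51^2)/1 = 79/1 = 79, a_1 = floor((51 + 51)/79) = 1.
  m_2 = 79*1 - 51 = 28, d_2 = (2680 - 28^2)/79 = 1896/79 = 24, a_2 = floor((51 + 28)/24) = 3.
  m_3 = 24*3 - 28 = 44, d_3 = (2680 - 44^2)/24 = 744/24 = 31, a_3 = floor((51 + 44)/31) = 3.
  m_4 = 31*3 - 44 = 49, d_4 = (2680 - 49^2)/31 = 279/31 = 9, a_4 = floor((51 + 49)/9) = 11.
  m_5 = 9*11 - 49 = 50, d_5 = (2680 - 50^2)/9 = 180/9 = 20, a_5 = floor((51 + 50)/20) = 5.
  m_6 = 20*5 - 50 = 50, d_6 = (2680 - 50^2)/20 = 180/20 = 9, a_6 = floor((51 + 50)/9) = 11.
  m_7 = 9*11 - 50 = 49, d_7 = (2680 - 49^2)/9 = 279/9 = 31, a_7 = floor((51 + 49)/31) = 3.
  m_8 = 31*3 - 49 = 44, d_8 = (2680 - 44^2)/31 = 744/31 = 24, a_8 = floor((51 + 44)/24) = 3.
  m_9 = 24*3 - 44 = 28, d_9 = (2680 - 28^2)/24 = 1896/24 = 79, a_9 = floor((51 + 28)/79) = 1.
  m_10 = 79*1 - 28 = 51, d_10 = (2680 - 51^2)/79 = 79/79 = 1, a_10 = floor((51 + 51)/1) = 102.
  m_11 = 1*102 - 51 = 51, d_11 = (2680 - 51^2)/1 = 79/1 = 79: (m_11, d_11) = (m_1, d_1) = (51, 79), so from here the quotients repeat a_1, ..., a_10; the period length is 10.
Hence the expansion of sqrt(2680) is a_0 = 51 followed by the repeating block 1, 3, 3, 11, 5, 11, 3, 3, 1, 102 (period 10).

[51; (1, 3, 3, 11, 5, 11, 3, 3, 1, 102)]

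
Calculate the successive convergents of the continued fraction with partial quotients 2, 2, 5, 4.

Using the convergent recurrence p_i = a_i*p_{i-1} + p_{i-2}, q_i = a_i*q_{i-1} + q_{i-2} with p_{-2}=0, p_{-1}=1, q_{-2}=1, q_{-1}=0:
  i=0: a_0=2, p_0 = 2*1 + 0 = 2, q_0 = 2*0 + 1 = 1.
  i=1: a_1=2, p_1 = 2*2 + 1 = 5, q_1 = 2*1 + 0 = 2.
  i=2: a_2=5, p_2 = 5*5 + 2 = 27, q_2 = 5*2 + 1 = 11.
  i=3: a_3=4, p_3 = 4*27 + 5 = 113, q_3 = 4*11 + 2 = 46.

2/1, 5/2, 27/11, 113/46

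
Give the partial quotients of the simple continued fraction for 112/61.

Run the Euclidean algorithm on 112 and 61; the successive quotients are the partial quotients a_0, a_1, ... (each step inverts the fractional part left over by the previous one):
  112 = 1*61 + 51, so a_0 = 1.
  61 = 1*51 + 10, so a_1 = 1.
  51 = 5*10 + 1, so a_2 = 5.
  10 = 10*1 + 0, so a_3 = 10.
The remainder reaches 0 after 4 divisions, so the expansion has 4 partial quotients, read off in order.

[1; 1, 5, 10]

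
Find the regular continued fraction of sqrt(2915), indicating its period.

Write x_i = (sqrt(2915) + m_i)/d_i with (m_0, d_0) = (0, 1). a_0 = floor(sqrt(2915)) = 53, since 53^2 = 2809 <= 2915 < 2916 = 54^2.
Iterate m_{i+1} = d_i*a_i - m_i, d_{i+1} = (2915 - m_{i+1}^2)/d_i, a_{i+1} = floor((a_0 + m_{i+1})/d_{i+1}):
  m_1 = 1*53 - 0 = 53, d_1 = (2915 - 53^2)/1 = 106/1 = 106, a_1 = floor((53 + 53)/106) = 1.
  m_2 = 106*1 - 53 = 53, d_2 = (2915 - 53^2)/106 = 106/106 = 1, a_2 = floor((53 + 53)/1) = 106.
  m_3 = 1*106 - 53 = 53, d_3 = (2915 - 53^2)/1 = 106/1 = 106: (m_3, d_3) = (m_1, d_1) = (53, 106), so from here the quotients repeat a_1, a_2; the period length is 2.
Hence the expansion of sqrt(2915) is a_0 = 53 followed by the repeating block 1, 106 (period 2).

[53; (1, 106)]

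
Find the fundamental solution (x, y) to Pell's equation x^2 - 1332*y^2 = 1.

(x, y) = (73, 2)

First expand sqrt(1332) as a continued fraction. With x_i = (sqrt(1332) + m_i)/d_i and (m_0, d_0) = (0, 1): a_0 = floor(sqrt(1332)) = 36, since 36^2 = 1296 <= 1332 < 1369 = 37^2.
Iterate m_{i+1} = d_i*a_i - m_i, d_{i+1} = (1332 - m_{i+1}^2)/d_i, a_{i+1} = floor((a_0 + m_{i+1})/d_{i+1}):
  m_1 = 1*36 - 0 = 36, d_1 = (1332 - 36^2)/1 = 36/1 = 36, a_1 = floor((36 + 36)/36) = 2.
  m_2 = 36*2 - 36 = 36, d_2 = (1332 - 36^2)/36 = 36/36 = 1, a_2 = floor((36 + 36)/1) = 72.
  m_3 = 1*72 - 36 = 36, d_3 = (1332 - 36^2)/1 = 36/1 = 36: (m_3, d_3) = (m_1, d_1) = (36, 36), so from here the quotients repeat a_1, a_2; the period length is 2.
So sqrt(1332) = [36; (2, 72)] with period length k = 2.
k is even, so the fundamental solution of x^2 - 1332y^2 = 1 is (p_{k-1}, q_{k-1}) = (p_1, q_1); compute convergents through index 1.
Convergents (p_i = a_i*p_{i-1} + p_{i-2}, q_i = a_i*q_{i-1} + q_{i-2} with p_{-2}=0, p_{-1}=1, q_{-2}=1, q_{-1}=0):
  i=0: a_0=36, p_0 = 36*1 + 0 = 36, q_0 = 36*0 + 1 = 1.
  i=1: a_1=2, p_1 = 2*36 + 1 = 73, q_1 = 2*1 + 0 = 2.
Check: 73^2 - 1332*2^2 = 5329 - 5328 = 1, so (x, y) = (73, 2) solves the equation, and by the theorem it is the least positive solution.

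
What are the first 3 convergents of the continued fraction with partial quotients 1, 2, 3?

Using the convergent recurrence p_i = a_i*p_{i-1} + p_{i-2}, q_i = a_i*q_{i-1} + q_{i-2} with p_{-2}=0, p_{-1}=1, q_{-2}=1, q_{-1}=0:
  i=0: a_0=1, p_0 = 1*1 + 0 = 1, q_0 = 1*0 + 1 = 1.
  i=1: a_1=2, p_1 = 2*1 + 1 = 3, q_1 = 2*1 + 0 = 2.
  i=2: a_2=3, p_2 = 3*3 + 1 = 10, q_2 = 3*2 + 1 = 7.

1/1, 3/2, 10/7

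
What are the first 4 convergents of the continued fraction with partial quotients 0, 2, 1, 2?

Using the convergent recurrence p_i = a_i*p_{i-1} + p_{i-2}, q_i = a_i*q_{i-1} + q_{i-2} with p_{-2}=0, p_{-1}=1, q_{-2}=1, q_{-1}=0:
  i=0: a_0=0, p_0 = 0*1 + 0 = 0, q_0 = 0*0 + 1 = 1.
  i=1: a_1=2, p_1 = 2*0 + 1 = 1, q_1 = 2*1 + 0 = 2.
  i=2: a_2=1, p_2 = 1*1 + 0 = 1, q_2 = 1*2 + 1 = 3.
  i=3: a_3=2, p_3 = 2*1 + 1 = 3, q_3 = 2*3 + 2 = 8.

0/1, 1/2, 1/3, 3/8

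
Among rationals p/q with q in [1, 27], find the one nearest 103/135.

16/21

Expand x = 103/135 as a continued fraction with the Euclidean algorithm:
  103 = 0*135 + 103, so a_0 = 0.
  135 = 1*103 + 32, so a_1 = 1.
  103 = 3*32 + 7, so a_2 = 3.
  32 = 4*7 + 4, so a_3 = 4.
  7 = 1*4 + 3, so a_4 = 1.
  4 = 1*3 + 1, so a_5 = 1.
  3 = 3*1 + 0, so a_6 = 3.
so x = [0; 1, 3, 4, 1, 1, 3].
Convergents (p_i = a_i*p_{i-1} + p_{i-2}, q_i = a_i*q_{i-1} + q_{i-2} with p_{-2}=0, p_{-1}=1, q_{-2}=1, q_{-1}=0), until the denominator exceeds 27:
  i=0: a_0=0, p_0 = 0*1 + 0 = 0, q_0 = 0*0 + 1 = 1.
  i=1: a_1=1, p_1 = 1*0 + 1 = 1, q_1 = 1*1 + 0 = 1.
  i=2: a_2=3, p_2 = 3*1 + 0 = 3, q_2 = 3*1 + 1 = 4.
  i=3: a_3=4, p_3 = 4*3 + 1 = 13, q_3 = 4*4 + 1 = 17.
  i=4: a_4=1, p_4 = 1*13 + 3 = 16, q_4 = 1*17 + 4 = 21.
  i=5: a_5=1, p_5 = 1*16 + 13 = 29, q_5 = 1*21 + 17 = 38.
q_5 = 38 > 27, so the last convergent with denominator <= 27 is p_4/q_4 = 16/21.
The closest fraction with denominator <= 27 is either p_4/q_4 or the intermediate fraction (k*p_4 + p_3)/(k*q_4 + q_3) with the largest k >= 1 whose denominator stays <= 27; these approach x as k grows, and every other convergent or intermediate fraction in range is farther away.
Largest k: floor((27 - q_3)/q_4) = floor((27 - 17)/21) = 0.
Since k = 0, no intermediate fraction beyond p_4/q_4 has denominator <= 27, so the convergent 16/21 is the closest (its error is |103*21 - 16*135|/(135*21) = 3/2835).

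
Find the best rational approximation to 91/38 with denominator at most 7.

Expand x = 91/38 as a continued fraction with the Euclidean algorithm:
  91 = 2*38 + 15, so a_0 = 2.
  38 = 2*15 + 8, so a_1 = 2.
  15 = 1*8 + 7, so a_2 = 1.
  8 = 1*7 + 1, so a_3 = 1.
  7 = 7*1 + 0, so a_4 = 7.
so x = [2; 2, 1, 1, 7].
Convergents (p_i = a_i*p_{i-1} + p_{i-2}, q_i = a_i*q_{i-1} + q_{i-2} with p_{-2}=0, p_{-1}=1, q_{-2}=1, q_{-1}=0), until the denominator exceeds 7:
  i=0: a_0=2, p_0 = 2*1 + 0 = 2, q_0 = 2*0 + 1 = 1.
  i=1: a_1=2, p_1 = 2*2 + 1 = 5, q_1 = 2*1 + 0 = 2.
  i=2: a_2=1, p_2 = 1*5 + 2 = 7, q_2 = 1*2 + 1 = 3.
  i=3: a_3=1, p_3 = 1*7 + 5 = 12, q_3 = 1*3 + 2 = 5.
  i=4: a_4=7, p_4 = 7*12 + 7 = 91, q_4 = 7*5 + 3 = 38.
q_4 = 38 > 7, so the last convergent with denominator <= 7 is p_3/q_3 = 12/5.
The closest fraction with denominator <= 7 is either p_3/q_3 or the intermediate fraction (k*p_3 + p_2)/(k*q_3 + q_2) with the largest k >= 1 whose denominator stays <= 7; these approach x as k grows, and every other convergent or intermediate fraction in range is farther away.
Largest k: floor((7 - q_2)/q_3) = floor((7 - 3)/5) = 0.
Since k = 0, no intermediate fraction beyond p_3/q_3 has denominator <= 7, so the convergent 12/5 is the closest (its error is |91*5 - 12*38|/(38*5) = 1/190).

12/5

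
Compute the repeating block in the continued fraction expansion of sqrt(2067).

[45; (2, 6, 2, 90)]

Write x_i = (sqrt(2067) + m_i)/d_i with (m_0, d_0) = (0, 1). a_0 = floor(sqrt(2067)) = 45, since 45^2 = 2025 <= 2067 < 2116 = 46^2.
Iterate m_{i+1} = d_i*a_i - m_i, d_{i+1} = (2067 - m_{i+1}^2)/d_i, a_{i+1} = floor((a_0 + m_{i+1})/d_{i+1}):
  m_1 = 1*45 - 0 = 45, d_1 = (2067 - 45^2)/1 = 42/1 = 42, a_1 = floor((45 + 45)/42) = 2.
  m_2 = 42*2 - 45 = 39, d_2 = (2067 - 39^2)/42 = 546/42 = 13, a_2 = floor((45 + 39)/13) = 6.
  m_3 = 13*6 - 39 = 39, d_3 = (2067 - 39^2)/13 = 546/13 = 42, a_3 = floor((45 + 39)/42) = 2.
  m_4 = 42*2 - 39 = 45, d_4 = (2067 - 45^2)/42 = 42/42 = 1, a_4 = floor((45 + 45)/1) = 90.
  m_5 = 1*90 - 45 = 45, d_5 = (2067 - 45^2)/1 = 42/1 = 42: (m_5, d_5) = (m_1, d_1) = (45, 42), so from here the quotients repeat a_1, ..., a_4; the period length is 4.
Hence the expansion of sqrt(2067) is a_0 = 45 followed by the repeating block 2, 6, 2, 90 (period 4).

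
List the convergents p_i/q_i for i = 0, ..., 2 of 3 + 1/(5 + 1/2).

Using the convergent recurrence p_i = a_i*p_{i-1} + p_{i-2}, q_i = a_i*q_{i-1} + q_{i-2} with p_{-2}=0, p_{-1}=1, q_{-2}=1, q_{-1}=0:
  i=0: a_0=3, p_0 = 3*1 + 0 = 3, q_0 = 3*0 + 1 = 1.
  i=1: a_1=5, p_1 = 5*3 + 1 = 16, q_1 = 5*1 + 0 = 5.
  i=2: a_2=2, p_2 = 2*16 + 3 = 35, q_2 = 2*5 + 1 = 11.

3/1, 16/5, 35/11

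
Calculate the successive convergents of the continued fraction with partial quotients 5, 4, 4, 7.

Using the convergent recurrence p_i = a_i*p_{i-1} + p_{i-2}, q_i = a_i*q_{i-1} + q_{i-2} with p_{-2}=0, p_{-1}=1, q_{-2}=1, q_{-1}=0:
  i=0: a_0=5, p_0 = 5*1 + 0 = 5, q_0 = 5*0 + 1 = 1.
  i=1: a_1=4, p_1 = 4*5 + 1 = 21, q_1 = 4*1 + 0 = 4.
  i=2: a_2=4, p_2 = 4*21 + 5 = 89, q_2 = 4*4 + 1 = 17.
  i=3: a_3=7, p_3 = 7*89 + 21 = 644, q_3 = 7*17 + 4 = 123.

5/1, 21/4, 89/17, 644/123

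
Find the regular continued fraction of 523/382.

[1; 2, 1, 2, 2, 3, 1, 1, 2]

Run the Euclidean algorithm on 523 and 382; the successive quotients are the partial quotients a_0, a_1, ... (each step inverts the fractional part left over by the previous one):
  523 = 1*382 + 141, so a_0 = 1.
  382 = 2*141 + 100, so a_1 = 2.
  141 = 1*100 + 41, so a_2 = 1.
  100 = 2*41 + 18, so a_3 = 2.
  41 = 2*18 + 5, so a_4 = 2.
  18 = 3*5 + 3, so a_5 = 3.
  5 = 1*3 + 2, so a_6 = 1.
  3 = 1*2 + 1, so a_7 = 1.
  2 = 2*1 + 0, so a_8 = 2.
The remainder reaches 0 after 9 divisions, so the expansion has 9 partial quotients, read off in order.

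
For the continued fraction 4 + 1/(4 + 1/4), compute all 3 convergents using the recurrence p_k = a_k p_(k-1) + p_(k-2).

4/1, 17/4, 72/17

Using the convergent recurrence p_i = a_i*p_{i-1} + p_{i-2}, q_i = a_i*q_{i-1} + q_{i-2} with p_{-2}=0, p_{-1}=1, q_{-2}=1, q_{-1}=0:
  i=0: a_0=4, p_0 = 4*1 + 0 = 4, q_0 = 4*0 + 1 = 1.
  i=1: a_1=4, p_1 = 4*4 + 1 = 17, q_1 = 4*1 + 0 = 4.
  i=2: a_2=4, p_2 = 4*17 + 4 = 72, q_2 = 4*4 + 1 = 17.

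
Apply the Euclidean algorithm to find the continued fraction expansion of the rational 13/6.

Run the Euclidean algorithm on 13 and 6; the successive quotients are the partial quotients a_0, a_1, ... (each step inverts the fractional part left over by the previous one):
  13 = 2*6 + 1, so a_0 = 2.
  6 = 6*1 + 0, so a_1 = 6.
The remainder reaches 0 after 2 divisions, so the expansion has 2 partial quotients, read off in order.

[2; 6]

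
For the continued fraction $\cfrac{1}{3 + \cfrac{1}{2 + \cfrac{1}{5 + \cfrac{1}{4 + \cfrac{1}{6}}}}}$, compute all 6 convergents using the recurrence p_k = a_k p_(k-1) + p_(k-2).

Using the convergent recurrence p_i = a_i*p_{i-1} + p_{i-2}, q_i = a_i*q_{i-1} + q_{i-2} with p_{-2}=0, p_{-1}=1, q_{-2}=1, q_{-1}=0:
  i=0: a_0=0, p_0 = 0*1 + 0 = 0, q_0 = 0*0 + 1 = 1.
  i=1: a_1=3, p_1 = 3*0 + 1 = 1, q_1 = 3*1 + 0 = 3.
  i=2: a_2=2, p_2 = 2*1 + 0 = 2, q_2 = 2*3 + 1 = 7.
  i=3: a_3=5, p_3 = 5*2 + 1 = 11, q_3 = 5*7 + 3 = 38.
  i=4: a_4=4, p_4 = 4*11 + 2 = 46, q_4 = 4*38 + 7 = 159.
  i=5: a_5=6, p_5 = 6*46 + 11 = 287, q_5 = 6*159 + 38 = 992.

0/1, 1/3, 2/7, 11/38, 46/159, 287/992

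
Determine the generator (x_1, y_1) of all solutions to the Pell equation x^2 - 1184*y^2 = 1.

First expand sqrt(1184) as a continued fraction. With x_i = (sqrt(1184) + m_i)/d_i and (m_0, d_0) = (0, 1): a_0 = floor(sqrt(1184)) = 34, since 34^2 = 1156 <= 1184 < 1225 = 35^2.
Iterate m_{i+1} = d_i*a_i - m_i, d_{i+1} = (1184 - m_{i+1}^2)/d_i, a_{i+1} = floor((a_0 + m_{i+1})/d_{i+1}):
  m_1 = 1*34 - 0 = 34, d_1 = (1184 - 34^2)/1 = 28/1 = 28, a_1 = floor((34 + 34)/28) = 2.
  m_2 = 28*2 - 34 = 22, d_2 = (1184 - 22^2)/28 = 700/28 = 25, a_2 = floor((34 + 22)/25) = 2.
  m_3 = 25*2 - 22 = 28, d_3 = (1184 - 28^2)/25 = 400/25 = 16, a_3 = floor((34 + 28)/16) = 3.
  m_4 = 16*3 - 28 = 20, d_4 = (1184 - 20^2)/16 = 784/16 = 49, a_4 = floor((34 + 20)/49) = 1.
  m_5 = 49*1 - 20 = 29, d_5 = (1184 - 29^2)/49 = 343/49 = 7, a_5 = floor((34 + 29)/7) = 9.
  m_6 = 7*9 - 29 = 34, d_6 = (1184 - 34^2)/7 = 28/7 = 4, a_6 = floor((34 + 34)/4) = 17.
  m_7 = 4*17 - 34 = 34, d_7 = (1184 - 34^2)/4 = 28/4 = 7, a_7 = floor((34 + 34)/7) = 9.
  m_8 = 7*9 - 34 = 29, d_8 = (1184 - 29^2)/7 = 343/7 = 49, a_8 = floor((34 + 29)/49) = 1.
  m_9 = 49*1 - 29 = 20, d_9 = (1184 - 20^2)/49 = 784/49 = 16, a_9 = floor((34 + 20)/16) = 3.
  m_10 = 16*3 - 20 = 28, d_10 = (1184 - 28^2)/16 = 400/16 = 25, a_10 = floor((34 + 28)/25) = 2.
  m_11 = 25*2 - 28 = 22, d_11 = (1184 - 22^2)/25 = 700/25 = 28, a_11 = floor((34 + 22)/28) = 2.
  m_12 = 28*2 - 22 = 34, d_12 = (1184 - 34^2)/28 = 28/28 = 1, a_12 = floor((34 + 34)/1) = 68.
  m_13 = 1*68 - 34 = 34, d_13 = (1184 - 34^2)/1 = 28/1 = 28: (m_13, d_13) = (m_1, d_1) = (34, 28), so from here the quotients repeat a_1, ..., a_12; the period length is 12.
So sqrt(1184) = [34; (2, 2, 3, 1, 9, 17, 9, 1, 3, 2, 2, 68)] with period length k = 12.
k is even, so the fundamental solution of x^2 - 1184y^2 = 1 is (p_{k-1}, q_{k-1}) = (p_11, q_11); compute convergents through index 11.
Convergents (p_i = a_i*p_{i-1} + p_{i-2}, q_i = a_i*q_{i-1} + q_{i-2} with p_{-2}=0, p_{-1}=1, q_{-2}=1, q_{-1}=0):
  i=0: a_0=34, p_0 = 34*1 + 0 = 34, q_0 = 34*0 + 1 = 1.
  i=1: a_1=2, p_1 = 2*34 + 1 = 69, q_1 = 2*1 + 0 = 2.
  i=2: a_2=2, p_2 = 2*69 + 34 = 172, q_2 = 2*2 + 1 = 5.
  i=3: a_3=3, p_3 = 3*172 + 69 = 585, q_3 = 3*5 + 2 = 17.
  i=4: a_4=1, p_4 = 1*585 + 172 = 757, q_4 = 1*17 + 5 = 22.
  i=5: a_5=9, p_5 = 9*757 + 585 = 7398, q_5 = 9*22 + 17 = 215.
  i=6: a_6=17, p_6 = 17*7398 + 757 = 126523, q_6 = 17*215 + 22 = 3677.
  i=7: a_7=9, p_7 = 9*126523 + 7398 = 1146105, q_7 = 9*3677 + 215 = 33308.
  i=8: a_8=1, p_8 = 1*1146105 + 126523 = 1272628, q_8 = 1*33308 + 3677 = 36985.
  i=9: a_9=3, p_9 = 3*1272628 + 1146105 = 4963989, q_9 = 3*36985 + 33308 = 144263.
  i=10: a_10=2, p_10 = 2*4963989 + 1272628 = 11200606, q_10 = 2*144263 + 36985 = 325511.
  i=11: a_11=2, p_11 = 2*11200606 + 4963989 = 27365201, q_11 = 2*325511 + 144263 = 795285.
Check: 27365201^2 - 1184*795285^2 = 748854225770401 - 748854225770400 = 1, so (x, y) = (27365201, 795285) solves the equation, and by the theorem it is the least positive solution.

(x, y) = (27365201, 795285)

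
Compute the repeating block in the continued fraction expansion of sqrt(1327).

Write x_i = (sqrt(1327) + m_i)/d_i with (m_0, d_0) = (0, 1). a_0 = floor(sqrt(1327)) = 36, since 36^2 = 1296 <= 1327 < 1369 = 37^2.
Iterate m_{i+1} = d_i*a_i - m_i, d_{i+1} = (1327 - m_{i+1}^2)/d_i, a_{i+1} = floor((a_0 + m_{i+1})/d_{i+1}):
  m_1 = 1*36 - 0 = 36, d_1 = (1327 - 36^2)/1 = 31/1 = 31, a_1 = floor((36 + 36)/31) = 2.
  m_2 = 31*2 - 36 = 26, d_2 = (1327 - 26^2)/31 = 651/31 = 21, a_2 = floor((36 + 26)/21) = 2.
  m_3 = 21*2 - 26 = 16, d_3 = (1327 - 16^2)/21 = 1071/21 = 51, a_3 = floor((36 + 16)/51) = 1.
  m_4 = 51*1 - 16 = 35, d_4 = (1327 - 35^2)/51 = 102/51 = 2, a_4 = floor((36 + 35)/2) = 35.
  m_5 = 2*35 - 35 = 35, d_5 = (1327 - 35^2)/2 = 102/2 = 51, a_5 = floor((36 + 35)/51) = 1.
  m_6 = 51*1 - 35 = 16, d_6 = (1327 - 16^2)/51 = 1071/51 = 21, a_6 = floor((36 + 16)/21) = 2.
  m_7 = 21*2 - 16 = 26, d_7 = (1327 - 26^2)/21 = 651/21 = 31, a_7 = floor((36 + 26)/31) = 2.
  m_8 = 31*2 - 26 = 36, d_8 = (1327 - 36^2)/31 = 31/31 = 1, a_8 = floor((36 + 36)/1) = 72.
  m_9 = 1*72 - 36 = 36, d_9 = (1327 - 36^2)/1 = 31/1 = 31: (m_9, d_9) = (m_1, d_1) = (36, 31), so from here the quotients repeat a_1, ..., a_8; the period length is 8.
Hence the expansion of sqrt(1327) is a_0 = 36 followed by the repeating block 2, 2, 1, 35, 1, 2, 2, 72 (period 8).

[36; (2, 2, 1, 35, 1, 2, 2, 72)]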